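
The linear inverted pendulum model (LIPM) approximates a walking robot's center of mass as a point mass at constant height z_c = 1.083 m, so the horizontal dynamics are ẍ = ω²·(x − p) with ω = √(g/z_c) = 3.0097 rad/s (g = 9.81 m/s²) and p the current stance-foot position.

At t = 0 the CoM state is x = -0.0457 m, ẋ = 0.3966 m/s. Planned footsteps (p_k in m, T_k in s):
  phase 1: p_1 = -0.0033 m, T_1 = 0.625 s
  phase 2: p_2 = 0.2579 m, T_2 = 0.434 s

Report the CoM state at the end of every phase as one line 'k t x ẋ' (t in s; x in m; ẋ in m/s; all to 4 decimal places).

1 0.6250 0.2766 0.9223
2 1.0590 0.8192 1.9238

phase 1: p=-0.0033, T=0.625, ωT=1.881063, cosh=3.356450, sinh=3.204022; start (x,ẋ)=(-0.045700, 0.396600) → end (x,ẋ)=(0.276593, 0.922299)
phase 2: p=0.2579, T=0.434, ωT=1.306210, cosh=1.981499, sinh=1.710654; start (x,ẋ)=(0.276593, 0.922299) → end (x,ẋ)=(0.819157, 1.923776)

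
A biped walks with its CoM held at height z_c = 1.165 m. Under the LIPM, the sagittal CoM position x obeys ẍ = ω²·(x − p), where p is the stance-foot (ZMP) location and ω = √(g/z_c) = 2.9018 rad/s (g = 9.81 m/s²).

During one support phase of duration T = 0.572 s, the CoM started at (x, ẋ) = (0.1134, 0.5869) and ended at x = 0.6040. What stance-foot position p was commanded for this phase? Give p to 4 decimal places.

p = 0.1261

ωT = 2.9018·0.572 = 1.659830; cosh(ωT) = 2.724293, sinh(ωT) = 2.534122
x(T) = p + (x₀−p)·cosh(ωT) + (ẋ₀/ω)·sinh(ωT) ⇒ p·(1 − cosh) = x(T) − x₀·cosh − (ẋ₀/ω)·sinh
numerator   = 0.6040 − (0.1134)·2.724293 − (0.5869/2.9018)·2.534122 = -0.217471
denominator = 1 − 2.724293 = -1.724293
p = -0.217471 / -1.724293 = 0.1261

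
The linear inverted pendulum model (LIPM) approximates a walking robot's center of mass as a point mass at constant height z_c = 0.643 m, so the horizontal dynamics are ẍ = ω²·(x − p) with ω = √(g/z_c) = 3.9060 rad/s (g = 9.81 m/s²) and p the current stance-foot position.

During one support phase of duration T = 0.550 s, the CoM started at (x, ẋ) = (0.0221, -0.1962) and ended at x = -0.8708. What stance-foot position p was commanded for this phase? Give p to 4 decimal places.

p = 0.2257

ωT = 3.9060·0.550 = 2.148300; cosh(ωT) = 4.343479, sinh(ωT) = 4.226797
x(T) = p + (x₀−p)·cosh(ωT) + (ẋ₀/ω)·sinh(ωT) ⇒ p·(1 − cosh) = x(T) − x₀·cosh − (ẋ₀/ω)·sinh
numerator   = -0.8708 − (0.0221)·4.343479 − (-0.1962/3.9060)·4.226797 = -0.754477
denominator = 1 − 4.343479 = -3.343479
p = -0.754477 / -3.343479 = 0.2257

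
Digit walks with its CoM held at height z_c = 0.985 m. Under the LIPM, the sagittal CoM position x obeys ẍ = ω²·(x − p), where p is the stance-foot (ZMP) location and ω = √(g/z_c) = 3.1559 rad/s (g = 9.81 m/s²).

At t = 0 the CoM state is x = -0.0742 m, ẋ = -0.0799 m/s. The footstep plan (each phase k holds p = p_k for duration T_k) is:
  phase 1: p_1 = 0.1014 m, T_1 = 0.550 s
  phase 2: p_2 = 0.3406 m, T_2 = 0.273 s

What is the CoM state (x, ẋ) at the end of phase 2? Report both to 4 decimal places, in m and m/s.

x = -1.3475, ẋ = -4.9733

phase 1: p=0.1014, T=0.550, ωT=1.735745, cosh=2.924711, sinh=2.748442; start (x,ẋ)=(-0.074200, -0.079900) → end (x,ẋ)=(-0.481763, -1.756805)
phase 2: p=0.3406, T=0.273, ωT=0.861561, cosh=1.394677, sinh=0.972175; start (x,ẋ)=(-0.481763, -1.756805) → end (x,ẋ)=(-1.347515, -4.973257)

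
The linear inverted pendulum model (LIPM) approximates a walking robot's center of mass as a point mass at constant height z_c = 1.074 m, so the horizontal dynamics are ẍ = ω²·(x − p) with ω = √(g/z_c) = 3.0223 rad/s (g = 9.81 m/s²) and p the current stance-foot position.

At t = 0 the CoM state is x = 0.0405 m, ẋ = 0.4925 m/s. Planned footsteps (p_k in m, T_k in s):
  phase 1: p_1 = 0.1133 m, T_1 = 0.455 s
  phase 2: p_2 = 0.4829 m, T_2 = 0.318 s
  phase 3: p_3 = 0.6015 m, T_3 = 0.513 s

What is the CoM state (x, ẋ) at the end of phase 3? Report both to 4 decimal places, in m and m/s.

x = 0.2120, ẋ = -0.9958

phase 1: p=0.1133, T=0.455, ωT=1.375147, cosh=2.104229, sinh=1.851427; start (x,ẋ)=(0.040500, 0.492500) → end (x,ẋ)=(0.261812, 0.628976)
phase 2: p=0.4829, T=0.318, ωT=0.961091, cosh=1.498512, sinh=1.116037; start (x,ẋ)=(0.261812, 0.628976) → end (x,ẋ)=(0.383857, 0.196798)
phase 3: p=0.6015, T=0.513, ωT=1.550440, cosh=2.462849, sinh=2.250694; start (x,ẋ)=(0.383857, 0.196798) → end (x,ẋ)=(0.212034, -0.995781)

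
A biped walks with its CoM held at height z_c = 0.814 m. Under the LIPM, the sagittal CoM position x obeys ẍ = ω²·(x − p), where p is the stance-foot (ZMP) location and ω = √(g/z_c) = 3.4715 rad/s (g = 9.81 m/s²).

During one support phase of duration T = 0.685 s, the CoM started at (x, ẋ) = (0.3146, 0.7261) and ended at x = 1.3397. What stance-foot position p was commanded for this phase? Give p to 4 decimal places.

p = 0.3355

ωT = 3.4715·0.685 = 2.377978; cosh(ωT) = 5.437905, sinh(ωT) = 5.345167
x(T) = p + (x₀−p)·cosh(ωT) + (ẋ₀/ω)·sinh(ωT) ⇒ p·(1 − cosh) = x(T) − x₀·cosh − (ẋ₀/ω)·sinh
numerator   = 1.3397 − (0.3146)·5.437905 − (0.7261/3.4715)·5.345167 = -1.489062
denominator = 1 − 5.437905 = -4.437905
p = -1.489062 / -4.437905 = 0.3355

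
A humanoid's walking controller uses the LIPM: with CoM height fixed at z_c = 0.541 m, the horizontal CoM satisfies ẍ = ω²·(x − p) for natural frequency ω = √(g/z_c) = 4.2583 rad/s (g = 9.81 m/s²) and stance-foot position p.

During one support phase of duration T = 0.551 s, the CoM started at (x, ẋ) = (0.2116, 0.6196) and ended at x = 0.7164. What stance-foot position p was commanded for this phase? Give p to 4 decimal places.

p = 0.2697

ωT = 4.2583·0.551 = 2.346323; cosh(ωT) = 5.271404, sinh(ωT) = 5.175684
x(T) = p + (x₀−p)·cosh(ωT) + (ẋ₀/ω)·sinh(ωT) ⇒ p·(1 − cosh) = x(T) − x₀·cosh − (ẋ₀/ω)·sinh
numerator   = 0.7164 − (0.2116)·5.271404 − (0.6196/4.2583)·5.175684 = -1.152112
denominator = 1 − 5.271404 = -4.271404
p = -1.152112 / -4.271404 = 0.2697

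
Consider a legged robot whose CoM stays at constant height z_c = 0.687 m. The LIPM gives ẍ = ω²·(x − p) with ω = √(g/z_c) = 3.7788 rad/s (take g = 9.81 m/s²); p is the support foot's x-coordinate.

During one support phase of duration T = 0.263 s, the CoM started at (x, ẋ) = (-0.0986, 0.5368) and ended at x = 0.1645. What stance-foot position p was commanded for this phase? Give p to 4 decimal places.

p = -0.2806

ωT = 3.7788·0.263 = 0.993824; cosh(ωT) = 1.535852, sinh(ωT) = 1.165694
x(T) = p + (x₀−p)·cosh(ωT) + (ẋ₀/ω)·sinh(ωT) ⇒ p·(1 − cosh) = x(T) − x₀·cosh − (ẋ₀/ω)·sinh
numerator   = 0.1645 − (-0.0986)·1.535852 − (0.5368/3.7788)·1.165694 = 0.150342
denominator = 1 − 1.535852 = -0.535852
p = 0.150342 / -0.535852 = -0.2806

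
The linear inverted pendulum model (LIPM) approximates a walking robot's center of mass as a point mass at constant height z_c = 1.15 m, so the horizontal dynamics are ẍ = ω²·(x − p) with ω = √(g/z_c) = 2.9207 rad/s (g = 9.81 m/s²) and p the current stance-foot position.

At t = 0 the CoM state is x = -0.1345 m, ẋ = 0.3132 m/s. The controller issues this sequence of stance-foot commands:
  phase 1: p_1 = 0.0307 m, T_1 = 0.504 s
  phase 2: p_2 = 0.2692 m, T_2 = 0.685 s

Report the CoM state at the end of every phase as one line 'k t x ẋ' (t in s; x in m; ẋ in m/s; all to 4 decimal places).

1 0.5040 -0.1269 -0.2776
2 1.1890 -1.5668 -5.2436

phase 1: p=0.0307, T=0.504, ωT=1.472033, cosh=2.293772, sinh=2.064313; start (x,ẋ)=(-0.134500, 0.313200) → end (x,ẋ)=(-0.126865, -0.277621)
phase 2: p=0.2692, T=0.685, ωT=2.000680, cosh=3.764661, sinh=3.629418; start (x,ẋ)=(-0.126865, -0.277621) → end (x,ẋ)=(-1.566839, -5.243617)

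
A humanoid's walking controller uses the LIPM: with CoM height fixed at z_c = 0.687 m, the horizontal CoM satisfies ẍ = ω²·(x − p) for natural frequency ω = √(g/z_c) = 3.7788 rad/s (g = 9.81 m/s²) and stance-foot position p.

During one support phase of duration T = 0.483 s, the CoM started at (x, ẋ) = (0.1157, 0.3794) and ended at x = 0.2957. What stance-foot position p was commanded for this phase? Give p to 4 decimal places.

ωT = 3.7788·0.483 = 1.825160; cosh(ωT) = 3.182491, sinh(ωT) = 3.021299
x(T) = p + (x₀−p)·cosh(ωT) + (ẋ₀/ω)·sinh(ωT) ⇒ p·(1 − cosh) = x(T) − x₀·cosh − (ẋ₀/ω)·sinh
numerator   = 0.2957 − (0.1157)·3.182491 − (0.3794/3.7788)·3.021299 = -0.375859
denominator = 1 − 3.182491 = -2.182491
p = -0.375859 / -2.182491 = 0.1722

p = 0.1722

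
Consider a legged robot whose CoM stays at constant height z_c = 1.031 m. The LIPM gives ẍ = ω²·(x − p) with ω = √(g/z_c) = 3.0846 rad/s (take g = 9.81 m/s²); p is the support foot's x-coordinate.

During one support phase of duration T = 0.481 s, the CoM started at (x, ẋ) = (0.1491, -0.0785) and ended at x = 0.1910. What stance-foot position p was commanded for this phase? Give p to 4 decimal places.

p = 0.0769

ωT = 3.0846·0.481 = 1.483693; cosh(ωT) = 2.317998, sinh(ωT) = 2.091199
x(T) = p + (x₀−p)·cosh(ωT) + (ẋ₀/ω)·sinh(ωT) ⇒ p·(1 − cosh) = x(T) − x₀·cosh − (ẋ₀/ω)·sinh
numerator   = 0.1910 − (0.1491)·2.317998 − (-0.0785/3.0846)·2.091199 = -0.101395
denominator = 1 − 2.317998 = -1.317998
p = -0.101395 / -1.317998 = 0.0769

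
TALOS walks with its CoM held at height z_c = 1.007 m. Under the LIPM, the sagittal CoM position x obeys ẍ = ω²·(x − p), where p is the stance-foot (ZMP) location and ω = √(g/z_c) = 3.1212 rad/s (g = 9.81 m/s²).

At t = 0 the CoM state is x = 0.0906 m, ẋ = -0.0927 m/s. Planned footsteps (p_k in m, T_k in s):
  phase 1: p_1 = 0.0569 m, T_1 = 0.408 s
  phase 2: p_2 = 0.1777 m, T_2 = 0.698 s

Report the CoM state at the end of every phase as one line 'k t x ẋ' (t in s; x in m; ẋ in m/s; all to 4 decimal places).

phase 1: p=0.0569, T=0.408, ωT=1.273450, cosh=1.926511, sinh=1.646646; start (x,ẋ)=(0.090600, -0.092700) → end (x,ẋ)=(0.072918, -0.005386)
phase 2: p=0.1777, T=0.698, ωT=2.178598, cosh=4.473555, sinh=4.360354; start (x,ẋ)=(0.072918, -0.005386) → end (x,ẋ)=(-0.298573, -1.450131)

1 0.4080 0.0729 -0.0054
2 1.1060 -0.2986 -1.4501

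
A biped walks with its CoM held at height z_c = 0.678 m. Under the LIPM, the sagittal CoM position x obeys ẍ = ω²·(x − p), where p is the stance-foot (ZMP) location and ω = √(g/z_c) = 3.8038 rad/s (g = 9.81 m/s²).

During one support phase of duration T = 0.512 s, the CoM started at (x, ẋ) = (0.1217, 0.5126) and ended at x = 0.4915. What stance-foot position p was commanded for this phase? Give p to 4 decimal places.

p = 0.1578

ωT = 3.8038·0.512 = 1.947546; cosh(ωT) = 3.577041, sinh(ωT) = 3.434417
x(T) = p + (x₀−p)·cosh(ωT) + (ẋ₀/ω)·sinh(ωT) ⇒ p·(1 − cosh) = x(T) − x₀·cosh − (ẋ₀/ω)·sinh
numerator   = 0.4915 − (0.1217)·3.577041 − (0.5126/3.8038)·3.434417 = -0.406648
denominator = 1 − 3.577041 = -2.577041
p = -0.406648 / -2.577041 = 0.1578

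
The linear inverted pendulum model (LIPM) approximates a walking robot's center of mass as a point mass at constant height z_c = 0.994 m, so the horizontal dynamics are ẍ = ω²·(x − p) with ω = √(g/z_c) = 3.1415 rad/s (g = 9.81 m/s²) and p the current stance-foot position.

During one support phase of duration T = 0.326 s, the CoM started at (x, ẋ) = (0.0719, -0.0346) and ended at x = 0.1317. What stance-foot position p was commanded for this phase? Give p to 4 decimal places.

p = -0.0560

ωT = 3.1415·0.326 = 1.024129; cosh(ωT) = 1.571889, sinh(ωT) = 1.212780
x(T) = p + (x₀−p)·cosh(ωT) + (ẋ₀/ω)·sinh(ωT) ⇒ p·(1 − cosh) = x(T) − x₀·cosh − (ẋ₀/ω)·sinh
numerator   = 0.1317 − (0.0719)·1.571889 − (-0.0346/3.1415)·1.212780 = 0.032039
denominator = 1 − 1.571889 = -0.571889
p = 0.032039 / -0.571889 = -0.0560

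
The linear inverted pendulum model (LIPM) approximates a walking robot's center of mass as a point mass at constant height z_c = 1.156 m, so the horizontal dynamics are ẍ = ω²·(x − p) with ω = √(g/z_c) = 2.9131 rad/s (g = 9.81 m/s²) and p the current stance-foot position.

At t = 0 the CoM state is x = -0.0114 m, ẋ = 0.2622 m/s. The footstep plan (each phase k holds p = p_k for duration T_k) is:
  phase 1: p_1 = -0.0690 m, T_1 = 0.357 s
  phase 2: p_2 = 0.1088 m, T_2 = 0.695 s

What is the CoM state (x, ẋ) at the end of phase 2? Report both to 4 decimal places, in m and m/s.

x = 1.0043, ẋ = 2.6816

phase 1: p=-0.0690, T=0.357, ωT=1.039977, cosh=1.591307, sinh=1.237844; start (x,ẋ)=(-0.011400, 0.262200) → end (x,ẋ)=(0.134074, 0.624944)
phase 2: p=0.1088, T=0.695, ωT=2.024604, cosh=3.852581, sinh=3.720535; start (x,ẋ)=(0.134074, 0.624944) → end (x,ẋ)=(1.004333, 2.681577)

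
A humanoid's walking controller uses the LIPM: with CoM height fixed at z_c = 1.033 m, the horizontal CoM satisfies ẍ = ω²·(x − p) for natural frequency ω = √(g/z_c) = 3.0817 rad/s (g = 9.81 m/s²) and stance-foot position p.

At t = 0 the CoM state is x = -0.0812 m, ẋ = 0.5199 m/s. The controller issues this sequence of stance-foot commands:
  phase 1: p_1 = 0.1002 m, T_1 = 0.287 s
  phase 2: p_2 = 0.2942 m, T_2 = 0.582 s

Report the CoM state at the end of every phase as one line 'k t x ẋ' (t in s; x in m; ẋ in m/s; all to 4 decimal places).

phase 1: p=0.1002, T=0.287, ωT=0.884448, cosh=1.417295, sinh=1.004352; start (x,ẋ)=(-0.081200, 0.519900) → end (x,ẋ)=(0.012543, 0.175398)
phase 2: p=0.2942, T=0.582, ωT=1.793549, cosh=3.088559, sinh=2.922190; start (x,ẋ)=(0.012543, 0.175398) → end (x,ẋ)=(-0.409396, -1.994686)

1 0.2870 0.0125 0.1754
2 0.8690 -0.4094 -1.9947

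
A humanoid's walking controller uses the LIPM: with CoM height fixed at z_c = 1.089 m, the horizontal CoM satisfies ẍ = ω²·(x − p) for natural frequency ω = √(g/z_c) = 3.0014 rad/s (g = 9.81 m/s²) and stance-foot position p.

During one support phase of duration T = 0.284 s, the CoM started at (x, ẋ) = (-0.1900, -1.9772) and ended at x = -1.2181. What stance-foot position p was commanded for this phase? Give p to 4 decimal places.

ωT = 3.0014·0.284 = 0.852398; cosh(ωT) = 1.385827, sinh(ωT) = 0.959436
x(T) = p + (x₀−p)·cosh(ωT) + (ẋ₀/ω)·sinh(ωT) ⇒ p·(1 − cosh) = x(T) − x₀·cosh − (ẋ₀/ω)·sinh
numerator   = -1.2181 − (-0.1900)·1.385827 − (-1.9772/3.0014)·0.959436 = -0.322756
denominator = 1 − 1.385827 = -0.385827
p = -0.322756 / -0.385827 = 0.8365

p = 0.8365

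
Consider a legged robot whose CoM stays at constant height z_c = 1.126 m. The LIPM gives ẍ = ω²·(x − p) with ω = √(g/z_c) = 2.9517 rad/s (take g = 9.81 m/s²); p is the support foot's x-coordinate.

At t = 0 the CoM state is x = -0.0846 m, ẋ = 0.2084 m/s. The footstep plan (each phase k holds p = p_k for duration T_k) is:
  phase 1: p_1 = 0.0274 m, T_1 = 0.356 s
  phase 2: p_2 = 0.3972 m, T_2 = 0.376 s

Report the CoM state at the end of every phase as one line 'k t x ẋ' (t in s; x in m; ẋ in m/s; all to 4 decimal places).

1 0.3560 -0.0637 -0.0805
2 0.7320 -0.4148 -1.9749

phase 1: p=0.0274, T=0.356, ωT=1.050805, cosh=1.604805, sinh=1.255148; start (x,ẋ)=(-0.084600, 0.208400) → end (x,ẋ)=(-0.063720, -0.080499)
phase 2: p=0.3972, T=0.376, ωT=1.109839, cosh=1.681741, sinh=1.352129; start (x,ẋ)=(-0.063720, -0.080499) → end (x,ẋ)=(-0.414824, -1.974948)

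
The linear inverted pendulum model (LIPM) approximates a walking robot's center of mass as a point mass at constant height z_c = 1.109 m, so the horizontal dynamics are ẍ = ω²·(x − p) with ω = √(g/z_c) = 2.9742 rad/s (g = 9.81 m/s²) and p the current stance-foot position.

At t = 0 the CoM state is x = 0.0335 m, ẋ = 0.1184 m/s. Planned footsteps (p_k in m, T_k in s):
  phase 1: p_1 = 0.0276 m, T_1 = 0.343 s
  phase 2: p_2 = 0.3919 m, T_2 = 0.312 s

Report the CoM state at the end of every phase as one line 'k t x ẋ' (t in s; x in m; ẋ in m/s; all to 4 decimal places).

phase 1: p=0.0276, T=0.343, ωT=1.020151, cosh=1.567077, sinh=1.206536; start (x,ẋ)=(0.033500, 0.118400) → end (x,ẋ)=(0.084877, 0.206714)
phase 2: p=0.3919, T=0.312, ωT=0.927950, cosh=1.462341, sinh=1.066978; start (x,ẋ)=(0.084877, 0.206714) → end (x,ẋ)=(0.017085, -0.672023)

1 0.3430 0.0849 0.2067
2 0.6550 0.0171 -0.6720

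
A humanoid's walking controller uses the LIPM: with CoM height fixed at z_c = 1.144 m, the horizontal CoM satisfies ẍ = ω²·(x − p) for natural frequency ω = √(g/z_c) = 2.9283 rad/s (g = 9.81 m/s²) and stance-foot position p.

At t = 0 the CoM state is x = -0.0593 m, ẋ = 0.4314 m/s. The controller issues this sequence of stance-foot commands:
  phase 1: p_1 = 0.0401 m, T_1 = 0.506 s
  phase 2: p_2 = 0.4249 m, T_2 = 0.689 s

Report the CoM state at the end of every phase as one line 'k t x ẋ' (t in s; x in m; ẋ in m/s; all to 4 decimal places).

phase 1: p=0.0401, T=0.506, ωT=1.481720, cosh=2.313877, sinh=2.086630; start (x,ẋ)=(-0.059300, 0.431400) → end (x,ẋ)=(0.117505, 0.390845)
phase 2: p=0.4249, T=0.689, ωT=2.017599, cosh=3.826610, sinh=3.693635; start (x,ẋ)=(0.117505, 0.390845) → end (x,ẋ)=(-0.258385, -1.829196)

1 0.5060 0.1175 0.3908
2 1.1950 -0.2584 -1.8292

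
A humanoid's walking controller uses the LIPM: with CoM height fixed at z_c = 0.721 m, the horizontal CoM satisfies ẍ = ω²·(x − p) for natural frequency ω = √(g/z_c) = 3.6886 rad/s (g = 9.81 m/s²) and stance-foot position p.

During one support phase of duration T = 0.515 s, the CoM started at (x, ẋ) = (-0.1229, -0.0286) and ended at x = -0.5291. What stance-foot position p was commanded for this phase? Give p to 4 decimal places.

ωT = 3.6886·0.515 = 1.899629; cosh(ωT) = 3.416519, sinh(ωT) = 3.266895
x(T) = p + (x₀−p)·cosh(ωT) + (ẋ₀/ω)·sinh(ωT) ⇒ p·(1 − cosh) = x(T) − x₀·cosh − (ẋ₀/ω)·sinh
numerator   = -0.5291 − (-0.1229)·3.416519 − (-0.0286/3.6886)·3.266895 = -0.083880
denominator = 1 − 3.416519 = -2.416519
p = -0.083880 / -2.416519 = 0.0347

p = 0.0347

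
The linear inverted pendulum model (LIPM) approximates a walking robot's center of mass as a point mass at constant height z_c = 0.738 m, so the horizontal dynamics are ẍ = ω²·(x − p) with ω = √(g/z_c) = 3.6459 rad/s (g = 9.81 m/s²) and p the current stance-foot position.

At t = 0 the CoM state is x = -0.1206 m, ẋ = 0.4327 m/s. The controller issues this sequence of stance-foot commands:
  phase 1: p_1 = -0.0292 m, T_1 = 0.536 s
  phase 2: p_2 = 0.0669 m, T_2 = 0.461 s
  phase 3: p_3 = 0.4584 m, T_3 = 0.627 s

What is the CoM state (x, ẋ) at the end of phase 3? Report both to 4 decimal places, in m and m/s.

x = 1.0591, ẋ = 2.3441

phase 1: p=-0.0292, T=0.536, ωT=1.954202, cosh=3.599982, sinh=3.458305; start (x,ẋ)=(-0.120600, 0.432700) → end (x,ẋ)=(0.052198, 0.405283)
phase 2: p=0.0669, T=0.461, ωT=1.680760, cosh=2.777934, sinh=2.591701; start (x,ẋ)=(0.052198, 0.405283) → end (x,ẋ)=(0.314155, 0.986926)
phase 3: p=0.4584, T=0.627, ωT=2.285979, cosh=4.968494, sinh=4.866819; start (x,ẋ)=(0.314155, 0.986926) → end (x,ẋ)=(1.059140, 2.344054)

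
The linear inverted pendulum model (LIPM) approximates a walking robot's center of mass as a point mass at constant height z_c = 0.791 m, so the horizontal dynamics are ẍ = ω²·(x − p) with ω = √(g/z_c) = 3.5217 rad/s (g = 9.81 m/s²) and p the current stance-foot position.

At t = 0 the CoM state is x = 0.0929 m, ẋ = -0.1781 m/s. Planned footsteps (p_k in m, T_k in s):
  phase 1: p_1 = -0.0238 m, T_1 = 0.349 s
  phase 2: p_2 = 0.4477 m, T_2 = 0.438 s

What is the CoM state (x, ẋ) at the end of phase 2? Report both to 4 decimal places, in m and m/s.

phase 1: p=-0.0238, T=0.349, ωT=1.229073, cosh=1.855312, sinh=1.562748; start (x,ẋ)=(0.092900, -0.178100) → end (x,ẋ)=(0.113683, 0.311831)
phase 2: p=0.4477, T=0.438, ωT=1.542505, cosh=2.445066, sinh=2.231222; start (x,ẋ)=(0.113683, 0.311831) → end (x,ẋ)=(-0.171428, -1.862153)

x = -0.1714, ẋ = -1.8622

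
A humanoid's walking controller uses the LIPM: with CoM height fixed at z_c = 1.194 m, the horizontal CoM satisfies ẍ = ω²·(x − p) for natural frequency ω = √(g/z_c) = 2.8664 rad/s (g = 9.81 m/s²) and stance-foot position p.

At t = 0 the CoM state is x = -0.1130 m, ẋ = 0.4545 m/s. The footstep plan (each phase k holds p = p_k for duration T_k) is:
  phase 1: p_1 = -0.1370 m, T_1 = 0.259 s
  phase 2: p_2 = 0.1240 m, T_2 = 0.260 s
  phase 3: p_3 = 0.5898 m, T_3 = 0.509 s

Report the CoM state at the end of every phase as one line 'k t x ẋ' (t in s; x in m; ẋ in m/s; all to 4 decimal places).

phase 1: p=-0.1370, T=0.259, ωT=0.742398, cosh=1.288469, sinh=0.812498; start (x,ẋ)=(-0.113000, 0.454500) → end (x,ẋ)=(0.022754, 0.641504)
phase 2: p=0.1240, T=0.260, ωT=0.745264, cosh=1.290803, sinh=0.816194; start (x,ẋ)=(0.022754, 0.641504) → end (x,ẋ)=(0.175977, 0.591186)
phase 3: p=0.5898, T=0.509, ωT=1.458998, cosh=2.267057, sinh=2.034588; start (x,ẋ)=(0.175977, 0.591186) → end (x,ẋ)=(0.071266, -1.073142)

1 0.2590 0.0228 0.6415
2 0.5190 0.1760 0.5912
3 1.0280 0.0713 -1.0731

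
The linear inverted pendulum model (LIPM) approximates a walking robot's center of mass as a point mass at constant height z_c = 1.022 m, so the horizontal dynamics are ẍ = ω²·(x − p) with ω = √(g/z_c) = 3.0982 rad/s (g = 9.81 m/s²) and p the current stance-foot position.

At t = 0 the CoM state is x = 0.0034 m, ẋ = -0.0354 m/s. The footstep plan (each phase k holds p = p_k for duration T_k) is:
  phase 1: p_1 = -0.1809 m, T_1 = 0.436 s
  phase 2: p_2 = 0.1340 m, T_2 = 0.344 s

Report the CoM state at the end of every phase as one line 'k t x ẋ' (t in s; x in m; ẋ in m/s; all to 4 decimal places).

1 0.4360 0.1781 0.9553
2 0.7800 0.6002 1.7262

phase 1: p=-0.1809, T=0.436, ωT=1.350815, cosh=2.059800, sinh=1.800771; start (x,ẋ)=(0.003400, -0.035400) → end (x,ẋ)=(0.178146, 0.955320)
phase 2: p=0.1340, T=0.344, ωT=1.065781, cosh=1.623782, sinh=1.279323; start (x,ẋ)=(0.178146, 0.955320) → end (x,ẋ)=(0.600158, 1.726207)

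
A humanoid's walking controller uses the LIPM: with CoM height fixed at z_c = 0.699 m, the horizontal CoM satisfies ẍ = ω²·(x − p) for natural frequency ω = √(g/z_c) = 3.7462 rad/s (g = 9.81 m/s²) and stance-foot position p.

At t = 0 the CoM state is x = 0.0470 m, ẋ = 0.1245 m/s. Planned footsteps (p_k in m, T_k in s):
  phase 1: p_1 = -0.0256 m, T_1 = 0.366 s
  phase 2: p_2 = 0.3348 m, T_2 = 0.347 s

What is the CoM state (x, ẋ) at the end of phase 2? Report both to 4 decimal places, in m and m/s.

phase 1: p=-0.0256, T=0.366, ωT=1.371109, cosh=2.096772, sinh=1.842946; start (x,ẋ)=(0.047000, 0.124500) → end (x,ẋ)=(0.187874, 0.762282)
phase 2: p=0.3348, T=0.347, ωT=1.299931, cosh=1.970798, sinh=1.698247; start (x,ẋ)=(0.187874, 0.762282) → end (x,ẋ)=(0.390799, 0.567561)

x = 0.3908, ẋ = 0.5676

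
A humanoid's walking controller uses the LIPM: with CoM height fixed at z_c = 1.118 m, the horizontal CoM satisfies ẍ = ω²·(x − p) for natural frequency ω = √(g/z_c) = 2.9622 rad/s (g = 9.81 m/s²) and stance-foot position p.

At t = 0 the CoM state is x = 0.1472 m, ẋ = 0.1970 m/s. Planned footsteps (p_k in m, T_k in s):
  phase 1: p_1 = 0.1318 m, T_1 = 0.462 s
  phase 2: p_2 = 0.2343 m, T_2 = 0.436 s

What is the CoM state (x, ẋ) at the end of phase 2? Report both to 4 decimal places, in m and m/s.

x = 0.6175, ẋ = 1.2290

phase 1: p=0.1318, T=0.462, ωT=1.368536, cosh=2.092037, sinh=1.837558; start (x,ẋ)=(0.147200, 0.197000) → end (x,ẋ)=(0.286223, 0.495957)
phase 2: p=0.2343, T=0.436, ωT=1.291519, cosh=1.956581, sinh=1.681728; start (x,ẋ)=(0.286223, 0.495957) → end (x,ẋ)=(0.617462, 1.229043)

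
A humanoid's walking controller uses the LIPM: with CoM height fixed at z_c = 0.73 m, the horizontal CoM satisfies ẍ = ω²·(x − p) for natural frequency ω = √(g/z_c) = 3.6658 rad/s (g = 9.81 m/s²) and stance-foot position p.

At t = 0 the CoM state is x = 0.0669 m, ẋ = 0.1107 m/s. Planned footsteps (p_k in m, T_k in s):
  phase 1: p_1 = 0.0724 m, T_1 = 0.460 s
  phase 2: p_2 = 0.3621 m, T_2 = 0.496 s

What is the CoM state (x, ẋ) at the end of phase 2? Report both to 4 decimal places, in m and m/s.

phase 1: p=0.0724, T=0.460, ωT=1.686268, cosh=2.792251, sinh=2.607042; start (x,ẋ)=(0.066900, 0.110700) → end (x,ẋ)=(0.135770, 0.256539)
phase 2: p=0.3621, T=0.496, ωT=1.818237, cosh=3.161649, sinh=2.999337; start (x,ẋ)=(0.135770, 0.256539) → end (x,ẋ)=(-0.143576, -1.677402)

x = -0.1436, ẋ = -1.6774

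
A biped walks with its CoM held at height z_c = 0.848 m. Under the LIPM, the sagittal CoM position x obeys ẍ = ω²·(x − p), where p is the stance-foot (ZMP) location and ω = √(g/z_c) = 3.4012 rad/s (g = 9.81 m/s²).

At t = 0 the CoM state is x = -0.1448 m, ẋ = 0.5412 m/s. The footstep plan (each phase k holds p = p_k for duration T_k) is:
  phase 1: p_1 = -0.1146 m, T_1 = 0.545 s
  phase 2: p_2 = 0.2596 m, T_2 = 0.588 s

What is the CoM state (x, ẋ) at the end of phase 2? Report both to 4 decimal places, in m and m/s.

x = 1.8899, ẋ = 5.7309

phase 1: p=-0.1146, T=0.545, ωT=1.853654, cosh=3.269882, sinh=3.113219; start (x,ẋ)=(-0.144800, 0.541200) → end (x,ẋ)=(0.282026, 1.449882)
phase 2: p=0.2596, T=0.588, ωT=1.999906, cosh=3.761853, sinh=3.626505; start (x,ẋ)=(0.282026, 1.449882) → end (x,ẋ)=(1.889889, 5.730855)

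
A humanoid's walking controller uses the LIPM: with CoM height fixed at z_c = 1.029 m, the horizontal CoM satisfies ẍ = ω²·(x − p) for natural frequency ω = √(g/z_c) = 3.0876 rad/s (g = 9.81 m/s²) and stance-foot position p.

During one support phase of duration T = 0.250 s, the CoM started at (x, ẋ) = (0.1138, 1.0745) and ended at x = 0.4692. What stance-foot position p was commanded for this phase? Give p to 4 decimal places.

ωT = 3.0876·0.250 = 0.771900; cosh(ωT) = 1.313004, sinh(ωT) = 0.850870
x(T) = p + (x₀−p)·cosh(ωT) + (ẋ₀/ω)·sinh(ωT) ⇒ p·(1 − cosh) = x(T) − x₀·cosh − (ẋ₀/ω)·sinh
numerator   = 0.4692 − (0.1138)·1.313004 − (1.0745/3.0876)·0.850870 = 0.023673
denominator = 1 − 1.313004 = -0.313004
p = 0.023673 / -0.313004 = -0.0756

p = -0.0756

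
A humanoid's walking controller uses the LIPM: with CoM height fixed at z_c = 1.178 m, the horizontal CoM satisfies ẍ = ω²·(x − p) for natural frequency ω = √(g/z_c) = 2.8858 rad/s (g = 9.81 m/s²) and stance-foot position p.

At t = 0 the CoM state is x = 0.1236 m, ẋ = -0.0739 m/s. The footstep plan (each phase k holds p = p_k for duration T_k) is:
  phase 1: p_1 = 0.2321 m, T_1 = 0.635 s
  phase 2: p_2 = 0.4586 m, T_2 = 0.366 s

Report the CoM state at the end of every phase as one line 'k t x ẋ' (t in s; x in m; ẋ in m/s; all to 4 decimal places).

phase 1: p=0.2321, T=0.635, ωT=1.832483, cosh=3.204700, sinh=3.044684; start (x,ẋ)=(0.123600, -0.073900) → end (x,ẋ)=(-0.193579, -1.190146)
phase 2: p=0.4586, T=0.366, ωT=1.056203, cosh=1.611603, sinh=1.263829; start (x,ẋ)=(-0.193579, -1.190146) → end (x,ẋ)=(-1.113675, -4.296642)

1 0.6350 -0.1936 -1.1901
2 1.0010 -1.1137 -4.2966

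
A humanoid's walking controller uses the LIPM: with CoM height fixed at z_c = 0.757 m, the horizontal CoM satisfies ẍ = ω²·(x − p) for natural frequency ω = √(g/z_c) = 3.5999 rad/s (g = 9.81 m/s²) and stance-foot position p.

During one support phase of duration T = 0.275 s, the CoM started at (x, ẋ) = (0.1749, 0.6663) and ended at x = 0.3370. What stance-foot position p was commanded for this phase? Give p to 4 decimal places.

ωT = 3.5999·0.275 = 0.989973; cosh(ωT) = 1.531374, sinh(ωT) = 1.159787
x(T) = p + (x₀−p)·cosh(ωT) + (ẋ₀/ω)·sinh(ωT) ⇒ p·(1 − cosh) = x(T) − x₀·cosh − (ẋ₀/ω)·sinh
numerator   = 0.3370 − (0.1749)·1.531374 − (0.6663/3.5999)·1.159787 = -0.145500
denominator = 1 − 1.531374 = -0.531374
p = -0.145500 / -0.531374 = 0.2738

p = 0.2738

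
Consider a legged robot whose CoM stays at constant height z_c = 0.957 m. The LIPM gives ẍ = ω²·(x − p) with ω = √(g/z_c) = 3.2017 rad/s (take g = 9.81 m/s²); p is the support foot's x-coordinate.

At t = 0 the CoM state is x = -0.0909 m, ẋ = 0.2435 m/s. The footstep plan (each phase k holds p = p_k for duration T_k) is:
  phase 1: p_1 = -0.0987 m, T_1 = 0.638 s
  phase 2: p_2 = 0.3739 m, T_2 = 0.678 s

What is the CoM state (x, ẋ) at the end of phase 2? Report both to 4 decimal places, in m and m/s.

x = 1.1091, ẋ = 2.5296

phase 1: p=-0.0987, T=0.638, ωT=2.042685, cosh=3.920482, sinh=3.790802; start (x,ẋ)=(-0.090900, 0.243500) → end (x,ẋ)=(0.220183, 1.049306)
phase 2: p=0.3739, T=0.678, ωT=2.170753, cosh=4.439485, sinh=4.325393; start (x,ẋ)=(0.220183, 1.049306) → end (x,ẋ)=(1.109054, 2.529609)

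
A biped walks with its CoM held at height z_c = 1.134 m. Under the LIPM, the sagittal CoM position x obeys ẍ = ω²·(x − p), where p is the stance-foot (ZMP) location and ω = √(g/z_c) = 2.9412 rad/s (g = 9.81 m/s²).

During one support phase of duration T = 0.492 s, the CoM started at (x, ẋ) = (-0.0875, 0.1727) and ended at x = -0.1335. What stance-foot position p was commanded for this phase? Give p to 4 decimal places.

ωT = 2.9412·0.492 = 1.447070; cosh(ωT) = 2.242951, sinh(ωT) = 2.007693
x(T) = p + (x₀−p)·cosh(ωT) + (ẋ₀/ω)·sinh(ωT) ⇒ p·(1 − cosh) = x(T) − x₀·cosh − (ẋ₀/ω)·sinh
numerator   = -0.1335 − (-0.0875)·2.242951 − (0.1727/2.9412)·2.007693 = -0.055129
denominator = 1 − 2.242951 = -1.242951
p = -0.055129 / -1.242951 = 0.0444

p = 0.0444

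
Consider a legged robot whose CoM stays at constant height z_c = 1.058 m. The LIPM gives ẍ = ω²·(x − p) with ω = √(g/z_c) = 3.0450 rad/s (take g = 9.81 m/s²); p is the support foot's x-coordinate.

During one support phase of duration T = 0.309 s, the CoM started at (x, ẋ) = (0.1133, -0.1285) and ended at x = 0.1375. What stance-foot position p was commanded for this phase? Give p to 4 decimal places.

ωT = 3.0450·0.309 = 0.940905; cosh(ωT) = 1.476287, sinh(ωT) = 1.086012
x(T) = p + (x₀−p)·cosh(ωT) + (ẋ₀/ω)·sinh(ωT) ⇒ p·(1 − cosh) = x(T) − x₀·cosh − (ẋ₀/ω)·sinh
numerator   = 0.1375 − (0.1133)·1.476287 − (-0.1285/3.0450)·1.086012 = 0.016067
denominator = 1 − 1.476287 = -0.476287
p = 0.016067 / -0.476287 = -0.0337

p = -0.0337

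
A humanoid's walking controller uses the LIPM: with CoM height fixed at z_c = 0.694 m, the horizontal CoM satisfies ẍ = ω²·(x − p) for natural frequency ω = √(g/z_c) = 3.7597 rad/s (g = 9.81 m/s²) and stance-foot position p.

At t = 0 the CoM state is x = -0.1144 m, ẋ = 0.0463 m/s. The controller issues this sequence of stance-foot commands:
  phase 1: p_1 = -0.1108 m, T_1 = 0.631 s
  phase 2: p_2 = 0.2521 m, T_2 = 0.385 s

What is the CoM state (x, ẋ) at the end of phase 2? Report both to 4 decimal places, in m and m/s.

x = -0.3637, ẋ = -1.9929

phase 1: p=-0.1108, T=0.631, ωT=2.372371, cosh=5.408021, sinh=5.314762; start (x,ẋ)=(-0.114400, 0.046300) → end (x,ẋ)=(-0.064819, 0.178456)
phase 2: p=0.2521, T=0.385, ωT=1.447485, cosh=2.243783, sinh=2.008622; start (x,ẋ)=(-0.064819, 0.178456) → end (x,ẋ)=(-0.363656, -1.992893)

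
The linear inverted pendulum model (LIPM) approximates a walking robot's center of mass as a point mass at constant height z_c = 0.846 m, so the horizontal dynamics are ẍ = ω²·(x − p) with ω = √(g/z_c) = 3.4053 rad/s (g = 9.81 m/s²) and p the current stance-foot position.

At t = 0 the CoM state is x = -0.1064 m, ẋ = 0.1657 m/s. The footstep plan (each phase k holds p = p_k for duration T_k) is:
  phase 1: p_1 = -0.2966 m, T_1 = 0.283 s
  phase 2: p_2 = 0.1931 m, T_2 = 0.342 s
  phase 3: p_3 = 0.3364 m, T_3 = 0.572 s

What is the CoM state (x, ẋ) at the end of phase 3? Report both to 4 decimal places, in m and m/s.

x = 1.3473, ẋ = 3.5780

phase 1: p=-0.2966, T=0.283, ωT=0.963700, cosh=1.501428, sinh=1.119949; start (x,ẋ)=(-0.106400, 0.165700) → end (x,ẋ)=(0.043468, 0.974164)
phase 2: p=0.1931, T=0.342, ωT=1.164613, cosh=1.758362, sinh=1.446319; start (x,ẋ)=(0.043468, 0.974164) → end (x,ẋ)=(0.343745, 0.975973)
phase 3: p=0.3364, T=0.572, ωT=1.947832, cosh=3.578023, sinh=3.435440; start (x,ẋ)=(0.343745, 0.975973) → end (x,ẋ)=(1.347292, 3.577980)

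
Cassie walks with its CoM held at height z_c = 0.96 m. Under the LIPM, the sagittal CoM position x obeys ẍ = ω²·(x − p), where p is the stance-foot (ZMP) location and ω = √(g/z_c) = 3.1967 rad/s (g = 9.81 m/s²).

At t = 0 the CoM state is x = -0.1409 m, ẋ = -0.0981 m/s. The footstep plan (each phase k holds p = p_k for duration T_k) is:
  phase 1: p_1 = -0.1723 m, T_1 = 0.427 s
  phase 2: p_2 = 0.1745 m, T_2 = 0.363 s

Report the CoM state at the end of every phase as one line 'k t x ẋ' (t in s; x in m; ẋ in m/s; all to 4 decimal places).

phase 1: p=-0.1723, T=0.427, ωT=1.364991, cosh=2.085535, sinh=1.830152; start (x,ẋ)=(-0.140900, -0.098100) → end (x,ẋ)=(-0.162978, -0.020887)
phase 2: p=0.1745, T=0.363, ωT=1.160402, cosh=1.752288, sinh=1.438928; start (x,ẋ)=(-0.162978, -0.020887) → end (x,ẋ)=(-0.426260, -1.588937)

1 0.4270 -0.1630 -0.0209
2 0.7900 -0.4263 -1.5889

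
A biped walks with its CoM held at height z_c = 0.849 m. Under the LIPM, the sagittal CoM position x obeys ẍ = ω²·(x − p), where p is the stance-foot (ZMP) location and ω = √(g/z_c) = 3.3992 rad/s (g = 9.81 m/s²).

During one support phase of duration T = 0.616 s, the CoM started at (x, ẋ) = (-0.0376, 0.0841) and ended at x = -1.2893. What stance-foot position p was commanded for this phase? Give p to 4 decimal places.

ωT = 3.3992·0.616 = 2.093907; cosh(ωT) = 4.119886, sinh(ωT) = 3.996681
x(T) = p + (x₀−p)·cosh(ωT) + (ẋ₀/ω)·sinh(ωT) ⇒ p·(1 − cosh) = x(T) − x₀·cosh − (ẋ₀/ω)·sinh
numerator   = -1.2893 − (-0.0376)·4.119886 − (0.0841/3.3992)·3.996681 = -1.233275
denominator = 1 − 4.119886 = -3.119886
p = -1.233275 / -3.119886 = 0.3953

p = 0.3953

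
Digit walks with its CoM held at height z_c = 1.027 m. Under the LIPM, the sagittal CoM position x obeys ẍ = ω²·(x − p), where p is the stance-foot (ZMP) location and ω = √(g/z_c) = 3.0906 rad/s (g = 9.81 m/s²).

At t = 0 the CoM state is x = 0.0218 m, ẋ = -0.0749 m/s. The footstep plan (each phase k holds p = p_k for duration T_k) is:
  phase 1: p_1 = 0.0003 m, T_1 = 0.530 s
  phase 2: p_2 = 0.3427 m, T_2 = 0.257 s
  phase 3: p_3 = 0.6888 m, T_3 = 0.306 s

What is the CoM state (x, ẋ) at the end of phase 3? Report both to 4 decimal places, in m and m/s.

x = -0.8687, ẋ = -4.2173

phase 1: p=0.0003, T=0.530, ωT=1.638018, cosh=2.669663, sinh=2.475299; start (x,ẋ)=(0.021800, -0.074900) → end (x,ẋ)=(-0.002291, -0.035479)
phase 2: p=0.3427, T=0.257, ωT=0.794284, cosh=1.332381, sinh=0.880476; start (x,ẋ)=(-0.002291, -0.035479) → end (x,ẋ)=(-0.127066, -0.986060)
phase 3: p=0.6888, T=0.306, ωT=0.945724, cosh=1.481537, sinh=1.093139; start (x,ẋ)=(-0.127066, -0.986060) → end (x,ẋ)=(-0.868704, -4.217252)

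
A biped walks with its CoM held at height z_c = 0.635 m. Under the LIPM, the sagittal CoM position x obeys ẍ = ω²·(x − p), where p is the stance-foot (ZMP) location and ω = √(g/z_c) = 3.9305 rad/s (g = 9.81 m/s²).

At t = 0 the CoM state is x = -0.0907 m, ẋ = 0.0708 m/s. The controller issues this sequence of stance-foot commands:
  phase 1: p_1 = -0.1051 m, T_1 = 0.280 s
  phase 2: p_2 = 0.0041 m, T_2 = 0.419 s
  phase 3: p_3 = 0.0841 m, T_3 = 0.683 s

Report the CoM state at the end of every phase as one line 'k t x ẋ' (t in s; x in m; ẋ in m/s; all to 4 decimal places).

phase 1: p=-0.1051, T=0.280, ωT=1.100540, cosh=1.669240, sinh=1.336549; start (x,ẋ)=(-0.090700, 0.070800) → end (x,ẋ)=(-0.056988, 0.193830)
phase 2: p=0.0041, T=0.419, ωT=1.646879, cosh=2.691703, sinh=2.499053; start (x,ẋ)=(-0.056988, 0.193830) → end (x,ẋ)=(-0.037091, -0.078304)
phase 3: p=0.0841, T=0.683, ωT=2.684532, cosh=7.359794, sinh=7.291541; start (x,ẋ)=(-0.037091, -0.078304) → end (x,ẋ)=(-0.953104, -4.049561)

1 0.2800 -0.0570 0.1938
2 0.6990 -0.0371 -0.0783
3 1.3820 -0.9531 -4.0496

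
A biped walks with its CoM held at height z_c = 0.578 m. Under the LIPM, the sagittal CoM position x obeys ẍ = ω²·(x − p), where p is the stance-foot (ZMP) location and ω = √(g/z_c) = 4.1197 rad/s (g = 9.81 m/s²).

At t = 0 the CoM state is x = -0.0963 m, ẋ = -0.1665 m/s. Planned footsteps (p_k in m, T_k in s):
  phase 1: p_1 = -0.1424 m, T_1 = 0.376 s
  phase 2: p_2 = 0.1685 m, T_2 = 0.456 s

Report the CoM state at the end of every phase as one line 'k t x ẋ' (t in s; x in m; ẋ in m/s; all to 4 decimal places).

1 0.3760 -0.1198 0.0173
2 0.8320 -0.7836 -3.7382

phase 1: p=-0.1424, T=0.376, ωT=1.549007, cosh=2.459627, sinh=2.247168; start (x,ẋ)=(-0.096300, -0.166500) → end (x,ẋ)=(-0.119832, 0.017250)
phase 2: p=0.1685, T=0.456, ωT=1.878583, cosh=3.348516, sinh=3.195710; start (x,ẋ)=(-0.119832, 0.017250) → end (x,ẋ)=(-0.783602, -3.738231)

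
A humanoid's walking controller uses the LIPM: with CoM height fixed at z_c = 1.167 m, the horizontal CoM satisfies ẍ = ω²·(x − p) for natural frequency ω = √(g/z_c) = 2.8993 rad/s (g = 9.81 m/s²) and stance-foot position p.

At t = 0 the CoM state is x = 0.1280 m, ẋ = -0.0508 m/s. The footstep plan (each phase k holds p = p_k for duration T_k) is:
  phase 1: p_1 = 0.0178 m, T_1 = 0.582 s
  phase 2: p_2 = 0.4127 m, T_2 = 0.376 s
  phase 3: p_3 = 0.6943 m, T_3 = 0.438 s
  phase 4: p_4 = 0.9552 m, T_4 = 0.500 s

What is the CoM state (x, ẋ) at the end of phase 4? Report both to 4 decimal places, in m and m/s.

x = 0.6125, ẋ = -0.7386

phase 1: p=0.0178, T=0.582, ωT=1.687393, cosh=2.795185, sinh=2.610184; start (x,ẋ)=(0.128000, -0.050800) → end (x,ẋ)=(0.280095, 0.691966)
phase 2: p=0.4127, T=0.376, ωT=1.090137, cosh=1.655426, sinh=1.319255; start (x,ẋ)=(0.280095, 0.691966) → end (x,ẋ)=(0.508044, 0.638295)
phase 3: p=0.6943, T=0.438, ωT=1.269893, cosh=1.920667, sinh=1.639806; start (x,ẋ)=(0.508044, 0.638295) → end (x,ẋ)=(0.697576, 0.340440)
phase 4: p=0.9552, T=0.500, ωT=1.449650, cosh=2.248138, sinh=2.013485; start (x,ẋ)=(0.697576, 0.340440) → end (x,ẋ)=(0.612453, -0.738573)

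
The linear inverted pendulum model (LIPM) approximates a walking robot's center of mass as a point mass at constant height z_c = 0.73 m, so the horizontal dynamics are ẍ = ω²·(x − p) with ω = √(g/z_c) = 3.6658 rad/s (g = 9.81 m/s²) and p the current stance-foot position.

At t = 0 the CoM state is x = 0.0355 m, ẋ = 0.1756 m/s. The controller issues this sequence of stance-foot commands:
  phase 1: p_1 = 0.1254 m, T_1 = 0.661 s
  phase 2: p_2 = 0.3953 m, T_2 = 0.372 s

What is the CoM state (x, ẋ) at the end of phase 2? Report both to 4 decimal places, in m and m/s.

x = -1.0948, ẋ = -5.1981

phase 1: p=0.1254, T=0.661, ωT=2.423094, cosh=5.684676, sinh=5.596029; start (x,ẋ)=(0.035500, 0.175600) → end (x,ẋ)=(-0.117590, -0.845973)
phase 2: p=0.3953, T=0.372, ωT=1.363678, cosh=2.083133, sinh=1.827415; start (x,ẋ)=(-0.117590, -0.845973) → end (x,ẋ)=(-1.094839, -5.198093)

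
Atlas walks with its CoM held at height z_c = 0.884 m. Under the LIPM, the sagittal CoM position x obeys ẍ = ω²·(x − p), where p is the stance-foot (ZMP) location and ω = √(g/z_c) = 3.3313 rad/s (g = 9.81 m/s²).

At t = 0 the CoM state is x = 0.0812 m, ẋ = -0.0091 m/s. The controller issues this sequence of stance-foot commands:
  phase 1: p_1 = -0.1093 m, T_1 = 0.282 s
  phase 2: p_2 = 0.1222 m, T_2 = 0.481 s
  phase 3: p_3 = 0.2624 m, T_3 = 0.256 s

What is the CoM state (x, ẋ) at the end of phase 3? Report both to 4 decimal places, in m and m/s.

phase 1: p=-0.1093, T=0.282, ωT=0.939427, cosh=1.474683, sinh=1.083831; start (x,ẋ)=(0.081200, -0.009100) → end (x,ẋ)=(0.168666, 0.674393)
phase 2: p=0.1222, T=0.481, ωT=1.602355, cosh=2.583067, sinh=2.381645; start (x,ẋ)=(0.168666, 0.674393) → end (x,ẋ)=(0.724370, 2.110666)
phase 3: p=0.2624, T=0.256, ωT=0.852813, cosh=1.386226, sinh=0.960011; start (x,ẋ)=(0.724370, 2.110666) → end (x,ẋ)=(1.511044, 4.403279)

x = 1.5110, ẋ = 4.4033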